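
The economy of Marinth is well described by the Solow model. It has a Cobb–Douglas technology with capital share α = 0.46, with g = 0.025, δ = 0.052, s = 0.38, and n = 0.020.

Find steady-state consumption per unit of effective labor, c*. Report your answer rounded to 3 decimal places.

In steady state, investment equals break-even investment: s·k^α = (n + g + δ)·k.
Rearranging, k^(1−α) = s / (n + g + δ).
k^0.54 = 0.38 / (0.020 + 0.025 + 0.052) = 0.38 / 0.097 = 3.9175
k* = 3.9175^(1/0.54) ≈ 12.5362
y* = (k*)^α = 12.5362^0.46 ≈ 3.2000
c* = (1 − s)·y* = (1 − 0.38) × 3.2000 ≈ 1.9840

c* ≈ 1.984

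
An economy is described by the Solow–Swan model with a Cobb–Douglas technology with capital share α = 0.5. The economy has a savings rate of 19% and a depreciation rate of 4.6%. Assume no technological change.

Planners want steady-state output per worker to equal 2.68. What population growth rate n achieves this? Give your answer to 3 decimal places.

n ≈ 0.025

Steady state requires s·f(k) = (n + δ)·k, i.e. s·k^α = (n + δ)·k.
Since y* = [s/(n + δ)]^(α/(1−α)), we have s/(n + δ) = (y*)^((1−α)/α) = 2.68^1 = 2.6800.
Therefore n + δ = s / 2.6800 = 0.19 / 2.6800 = 0.0709, so n = 0.0709 − 0.046 = 0.0249.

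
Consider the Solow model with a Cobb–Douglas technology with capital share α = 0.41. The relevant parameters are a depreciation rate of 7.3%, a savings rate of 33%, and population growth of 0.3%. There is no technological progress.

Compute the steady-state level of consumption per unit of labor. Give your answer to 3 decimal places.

c* = 1.859

In steady state, investment equals break-even investment: s·k^α = (n + δ)·k.
Rearranging, k^(1−α) = s / (n + δ).
k^0.59 = 0.33 / (0.003 + 0.073) = 0.33 / 0.076 = 4.3421
k* = 4.3421^(1/0.59) ≈ 12.0461
y* = (k*)^α = 12.0461^0.41 ≈ 2.7743
c* = (1 − s)·y* = (1 − 0.33) × 2.7743 ≈ 1.8588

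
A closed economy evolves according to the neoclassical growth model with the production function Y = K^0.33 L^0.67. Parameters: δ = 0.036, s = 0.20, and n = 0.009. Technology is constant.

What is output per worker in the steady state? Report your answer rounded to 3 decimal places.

y* = 2.085

In steady state, investment equals break-even investment: s·k^α = (n + δ)·k.
Rearranging, k^(1−α) = s / (n + δ).
k^0.67 = 0.20 / (0.009 + 0.036) = 0.20 / 0.045 = 4.4444
k* = 4.4444^(1/0.67) ≈ 9.2659
y* = (k*)^α = 9.2659^0.33 ≈ 2.0848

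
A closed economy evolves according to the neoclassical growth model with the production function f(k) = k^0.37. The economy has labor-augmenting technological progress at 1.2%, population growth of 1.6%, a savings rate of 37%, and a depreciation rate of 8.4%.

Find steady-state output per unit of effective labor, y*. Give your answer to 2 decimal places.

y* ≈ 2.02

In steady state, investment equals break-even investment: s·k^α = (n + g + δ)·k.
Rearranging, k^(1−α) = s / (n + g + δ).
k^0.63 = 0.37 / (0.016 + 0.012 + 0.084) = 0.37 / 0.112 = 3.3036
k* = 3.3036^(1/0.63) ≈ 6.6648
y* = (k*)^α = 6.6648^0.37 ≈ 2.0174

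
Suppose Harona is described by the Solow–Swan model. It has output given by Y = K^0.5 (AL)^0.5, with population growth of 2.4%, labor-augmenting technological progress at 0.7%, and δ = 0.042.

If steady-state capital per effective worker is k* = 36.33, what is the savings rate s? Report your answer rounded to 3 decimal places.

s ≈ 0.440

In steady state, investment equals break-even investment: s·k^α = (n + g + δ)·k.
So s / (n + g + δ) = (k*)^(1−α) = 36.33^0.5 = 6.0274.
Therefore s = 6.0274 × (n + g + δ) = 6.0274 × 0.073 = 0.4400.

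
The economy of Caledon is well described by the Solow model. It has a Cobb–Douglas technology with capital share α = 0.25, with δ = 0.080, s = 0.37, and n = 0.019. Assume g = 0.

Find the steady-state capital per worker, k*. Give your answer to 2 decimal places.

k* = 5.80

At the steady state, Δk = 0, so s·k^α = (n + δ)·k.
Dividing both sides by k: k^(1−α) = s / (n + δ).
k^0.75 = 0.37 / (0.019 + 0.080) = 0.37 / 0.099 = 3.7374
k* = 3.7374^(1/0.75) ≈ 5.8000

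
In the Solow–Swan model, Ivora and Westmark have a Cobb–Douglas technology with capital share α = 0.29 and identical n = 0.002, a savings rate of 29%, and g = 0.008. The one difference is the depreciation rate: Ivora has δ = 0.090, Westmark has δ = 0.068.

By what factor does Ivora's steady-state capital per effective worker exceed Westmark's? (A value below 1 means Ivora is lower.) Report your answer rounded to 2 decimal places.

k*_I / k*_W ≈ 0.70

Steady-state k* = [s/(n + g + δ)]^(1/(1−α)), so the ratio is [ (s_I/(n + g + δ)_I) / (s_W/(n + g + δ)_W) ]^1.4085.
s_I/(n + g + δ)_I = 0.29/0.100 = 2.9000; s_W/(n + g + δ)_W = 0.29/0.078 = 3.7179.
Ratio = (2.9000/3.7179)^1.4085 = 0.7800^1.4085 ≈ 0.7047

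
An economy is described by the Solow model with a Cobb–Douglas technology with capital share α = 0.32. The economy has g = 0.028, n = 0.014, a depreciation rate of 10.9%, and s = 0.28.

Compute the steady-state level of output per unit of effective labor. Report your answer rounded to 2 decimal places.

y* = 1.34

Steady state requires s·f(k) = (n + g + δ)·k, i.e. s·k^α = (n + g + δ)·k.
Rearranging, k^(1−α) = s / (n + g + δ).
k^0.68 = 0.28 / (0.014 + 0.028 + 0.109) = 0.28 / 0.151 = 1.8543
k* = 1.8543^(1/0.68) ≈ 2.4796
y* = (k*)^α = 2.4796^0.32 ≈ 1.3372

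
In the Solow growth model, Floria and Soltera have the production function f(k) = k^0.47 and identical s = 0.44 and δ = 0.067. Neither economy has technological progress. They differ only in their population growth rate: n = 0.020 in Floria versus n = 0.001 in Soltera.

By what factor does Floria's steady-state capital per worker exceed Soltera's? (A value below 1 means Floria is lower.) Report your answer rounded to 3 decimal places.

ratio ≈ 0.628

Steady-state k* = [s/(n + δ)]^(1/(1−α)), so the ratio is [ (s_F/(n + δ)_F) / (s_S/(n + δ)_S) ]^1.8868.
s_F/(n + δ)_F = 0.44/0.087 = 5.0575; s_S/(n + δ)_S = 0.44/0.068 = 6.4706.
Ratio = (5.0575/6.4706)^1.8868 = 0.7816^1.8868 ≈ 0.6282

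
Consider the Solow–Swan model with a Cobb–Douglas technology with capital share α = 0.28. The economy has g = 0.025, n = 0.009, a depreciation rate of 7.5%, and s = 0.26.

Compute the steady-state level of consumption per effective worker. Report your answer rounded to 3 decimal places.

Steady state requires s·f(k) = (n + g + δ)·k, i.e. s·k^α = (n + g + δ)·k.
Dividing both sides by k: k^(1−α) = s / (n + g + δ).
k^0.72 = 0.26 / (0.009 + 0.025 + 0.075) = 0.26 / 0.109 = 2.3853
k* = 2.3853^(1/0.72) ≈ 3.3448
y* = (k*)^α = 3.3448^0.28 ≈ 1.4022
c* = (1 − s)·y* = (1 − 0.26) × 1.4022 ≈ 1.0376

c* = 1.038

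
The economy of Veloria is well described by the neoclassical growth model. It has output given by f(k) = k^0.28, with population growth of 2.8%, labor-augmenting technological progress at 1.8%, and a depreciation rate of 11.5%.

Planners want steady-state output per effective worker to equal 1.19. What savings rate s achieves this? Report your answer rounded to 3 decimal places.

s ≈ 0.252

At the steady state, Δk = 0, so s·k^α = (n + g + δ)·k.
Since y* = [s/(n + g + δ)]^(α/(1−α)), we have s/(n + g + δ) = (y*)^((1−α)/α) = 1.19^2.5714 = 1.5641.
Therefore s = 1.5641 × (n + g + δ) = 1.5641 × 0.161 = 0.2518.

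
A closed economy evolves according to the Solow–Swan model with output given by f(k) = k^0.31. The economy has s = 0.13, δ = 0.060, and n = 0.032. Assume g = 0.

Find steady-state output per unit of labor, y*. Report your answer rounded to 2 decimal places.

At the steady state, Δk = 0, so s·k^α = (n + δ)·k.
Dividing both sides by k: k^(1−α) = s / (n + δ).
k^0.69 = 0.13 / (0.032 + 0.060) = 0.13 / 0.092 = 1.4130
k* = 1.4130^(1/0.69) ≈ 1.6504
y* = (k*)^α = 1.6504^0.31 ≈ 1.1680

y* ≈ 1.17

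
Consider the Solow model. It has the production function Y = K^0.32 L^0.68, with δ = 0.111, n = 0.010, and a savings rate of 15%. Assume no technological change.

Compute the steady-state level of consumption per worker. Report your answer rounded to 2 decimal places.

At the steady state, Δk = 0, so s·k^α = (n + δ)·k.
Dividing both sides by k: k^(1−α) = s / (n + δ).
k^0.68 = 0.15 / (0.010 + 0.111) = 0.15 / 0.121 = 1.2397
k* = 1.2397^(1/0.68) ≈ 1.3716
y* = (k*)^α = 1.3716^0.32 ≈ 1.1064
c* = (1 − s)·y* = (1 − 0.15) × 1.1064 ≈ 0.9404

c* ≈ 0.94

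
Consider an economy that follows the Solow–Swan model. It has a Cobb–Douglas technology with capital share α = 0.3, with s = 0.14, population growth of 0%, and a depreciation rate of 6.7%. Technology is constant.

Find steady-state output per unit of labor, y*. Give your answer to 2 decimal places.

At the steady state, Δk = 0, so s·k^α = (n + δ)·k.
Rearranging, k^(1−α) = s / (n + δ).
k^0.7 = 0.14 / (0.000 + 0.067) = 0.14 / 0.067 = 2.0896
k* = 2.0896^(1/0.7) ≈ 2.8657
y* = (k*)^α = 2.8657^0.3 ≈ 1.3714

y* = 1.37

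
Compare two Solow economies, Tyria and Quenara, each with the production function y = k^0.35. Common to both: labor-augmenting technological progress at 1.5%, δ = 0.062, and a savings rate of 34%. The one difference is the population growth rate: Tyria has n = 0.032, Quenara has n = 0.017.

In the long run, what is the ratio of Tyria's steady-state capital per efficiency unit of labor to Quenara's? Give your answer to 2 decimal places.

k*_T / k*_Q ≈ 0.80

Steady-state k* = [s/(n + g + δ)]^(1/(1−α)), so the ratio is [ (s_T/(n + g + δ)_T) / (s_Q/(n + g + δ)_Q) ]^1.5385.
s_T/(n + g + δ)_T = 0.34/0.109 = 3.1193; s_Q/(n + g + δ)_Q = 0.34/0.094 = 3.6170.
Ratio = (3.1193/3.6170)^1.5385 = 0.8624^1.5385 ≈ 0.7963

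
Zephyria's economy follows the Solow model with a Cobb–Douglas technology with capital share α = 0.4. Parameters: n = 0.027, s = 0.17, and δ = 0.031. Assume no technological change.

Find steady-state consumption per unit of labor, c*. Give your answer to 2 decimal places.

c* = 1.70

Steady state requires s·f(k) = (n + δ)·k, i.e. s·k^α = (n + δ)·k.
Rearranging, k^(1−α) = s / (n + δ).
k^0.6 = 0.17 / (0.027 + 0.031) = 0.17 / 0.058 = 2.9310
k* = 2.9310^(1/0.6) ≈ 6.0029
y* = (k*)^α = 6.0029^0.4 ≈ 2.0481
c* = (1 − s)·y* = (1 − 0.17) × 2.0481 ≈ 1.6999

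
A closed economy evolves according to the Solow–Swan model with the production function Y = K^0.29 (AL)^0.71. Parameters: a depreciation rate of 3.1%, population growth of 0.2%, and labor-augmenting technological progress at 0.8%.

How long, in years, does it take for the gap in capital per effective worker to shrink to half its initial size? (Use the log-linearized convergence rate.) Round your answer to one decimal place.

half-life ≈ 23.8 years

Near the steady state the convergence rate is λ = (1 − α)(n + g + δ).
λ = (1 − 0.29) × 0.041 = 0.71 × 0.041 = 0.02911
Half-life = ln 2 / λ = 0.6931 / 0.02911 ≈ 23.81 years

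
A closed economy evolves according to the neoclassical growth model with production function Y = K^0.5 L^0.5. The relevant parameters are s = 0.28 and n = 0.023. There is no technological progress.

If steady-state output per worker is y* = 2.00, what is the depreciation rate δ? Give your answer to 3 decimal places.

δ ≈ 0.117

At the steady state, Δk = 0, so s·k^α = (n + δ)·k.
Since y* = [s/(n + δ)]^(α/(1−α)), we have s/(n + δ) = (y*)^((1−α)/α) = 2.00^1 = 2.0000.
Therefore n + δ = s / 2.0000 = 0.28 / 2.0000 = 0.1400, so δ = 0.1400 − 0.023 = 0.1170.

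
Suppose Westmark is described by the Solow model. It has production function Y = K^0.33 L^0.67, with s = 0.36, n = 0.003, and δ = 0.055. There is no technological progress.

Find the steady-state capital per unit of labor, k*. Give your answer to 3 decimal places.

At the steady state, Δk = 0, so s·k^α = (n + δ)·k.
Rearranging, k^(1−α) = s / (n + δ).
k^0.67 = 0.36 / (0.003 + 0.055) = 0.36 / 0.058 = 6.2069
k* = 6.2069^(1/0.67) ≈ 15.2544

k* ≈ 15.254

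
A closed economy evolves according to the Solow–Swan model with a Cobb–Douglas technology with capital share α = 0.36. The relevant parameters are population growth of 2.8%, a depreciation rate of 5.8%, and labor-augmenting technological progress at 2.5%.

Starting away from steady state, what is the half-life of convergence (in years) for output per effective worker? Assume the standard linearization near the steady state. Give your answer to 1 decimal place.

Near the steady state the convergence rate is λ = (1 − α)(n + g + δ).
λ = (1 − 0.36) × 0.111 = 0.64 × 0.111 = 0.07104
Half-life = ln 2 / λ = 0.6931 / 0.07104 ≈ 9.76 years

about 9.8 years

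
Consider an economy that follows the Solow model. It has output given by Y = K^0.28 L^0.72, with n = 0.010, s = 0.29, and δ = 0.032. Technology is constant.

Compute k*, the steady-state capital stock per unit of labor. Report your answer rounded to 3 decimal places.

Steady state requires s·f(k) = (n + δ)·k, i.e. s·k^α = (n + δ)·k.
Rearranging, k^(1−α) = s / (n + δ).
k^0.72 = 0.29 / (0.010 + 0.032) = 0.29 / 0.042 = 6.9048
k* = 6.9048^(1/0.72) ≈ 14.6382

k* ≈ 14.638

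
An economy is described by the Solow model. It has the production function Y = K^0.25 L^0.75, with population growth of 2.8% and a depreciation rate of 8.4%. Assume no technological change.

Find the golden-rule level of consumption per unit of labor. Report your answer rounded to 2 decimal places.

At the golden rule, f'(k) = n + δ, so α·k^(α−1) = n + δ and k_gold = (α/(n + δ))^(1/(1−α)).
k_gold = (0.25/0.112)^(1/0.75) = 2.2321^1.3333 ≈ 2.9170
c_gold = f(k_gold) − (n + δ)·k_gold = 1.3069 − 0.112×2.9170 ≈ 0.9802

c_gold ≈ 0.98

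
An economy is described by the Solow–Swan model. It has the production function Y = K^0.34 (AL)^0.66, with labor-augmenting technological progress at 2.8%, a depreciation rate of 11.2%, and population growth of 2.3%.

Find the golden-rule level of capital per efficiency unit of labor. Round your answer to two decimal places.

The golden rule sets f'(k) = n + g + δ, i.e. α·k^(α−1) = n + g + δ.
So k^(1−α) = α / (n + g + δ) = 0.34 / 0.163 = 2.0859.
k_gold = 2.0859^(1/0.66) ≈ 3.0463

k_gold ≈ 3.05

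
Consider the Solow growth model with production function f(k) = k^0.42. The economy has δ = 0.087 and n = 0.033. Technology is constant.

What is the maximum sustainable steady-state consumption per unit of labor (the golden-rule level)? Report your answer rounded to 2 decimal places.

c_gold ≈ 1.44

At the golden rule, f'(k) = n + δ, so α·k^(α−1) = n + δ and k_gold = (α/(n + δ))^(1/(1−α)).
k_gold = (0.42/0.120)^(1/0.58) = 3.5000^1.7241 ≈ 8.6702
c_gold = f(k_gold) − (n + δ)·k_gold = 2.4773 − 0.120×8.6702 ≈ 1.4369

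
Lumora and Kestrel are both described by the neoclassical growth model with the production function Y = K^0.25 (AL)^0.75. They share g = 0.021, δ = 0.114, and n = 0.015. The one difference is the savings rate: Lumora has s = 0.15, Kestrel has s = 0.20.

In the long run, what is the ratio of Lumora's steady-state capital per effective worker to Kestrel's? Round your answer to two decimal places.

Steady-state k* = [s/(n + g + δ)]^(1/(1−α)), so the ratio is [ (s_L/(n + g + δ)_L) / (s_K/(n + g + δ)_K) ]^1.3333.
s_L/(n + g + δ)_L = 0.15/0.150 = 1.0000; s_K/(n + g + δ)_K = 0.20/0.150 = 1.3333.
Ratio = (1.0000/1.3333)^1.3333 = 0.7500^1.3333 ≈ 0.6814

ratio ≈ 0.68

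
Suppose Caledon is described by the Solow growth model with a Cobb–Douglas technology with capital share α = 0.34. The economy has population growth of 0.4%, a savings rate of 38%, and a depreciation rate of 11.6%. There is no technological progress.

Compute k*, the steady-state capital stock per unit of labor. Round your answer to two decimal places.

k* = 5.73

At the steady state, Δk = 0, so s·k^α = (n + δ)·k.
Dividing both sides by k: k^(1−α) = s / (n + δ).
k^0.66 = 0.38 / (0.004 + 0.116) = 0.38 / 0.120 = 3.1667
k* = 3.1667^(1/0.66) ≈ 5.7345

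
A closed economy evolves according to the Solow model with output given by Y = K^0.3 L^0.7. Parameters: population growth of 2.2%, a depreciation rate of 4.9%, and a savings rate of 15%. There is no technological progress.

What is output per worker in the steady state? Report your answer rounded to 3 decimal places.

Steady state requires s·f(k) = (n + δ)·k, i.e. s·k^α = (n + δ)·k.
Rearranging, k^(1−α) = s / (n + δ).
k^0.7 = 0.15 / (0.022 + 0.049) = 0.15 / 0.071 = 2.1127
k* = 2.1127^(1/0.7) ≈ 2.9111
y* = (k*)^α = 2.9111^0.3 ≈ 1.3779

y* = 1.378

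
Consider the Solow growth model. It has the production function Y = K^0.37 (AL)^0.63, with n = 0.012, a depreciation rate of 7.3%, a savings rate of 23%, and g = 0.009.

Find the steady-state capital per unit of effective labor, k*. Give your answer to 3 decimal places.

k* ≈ 4.138

Steady state requires s·f(k) = (n + g + δ)·k, i.e. s·k^α = (n + g + δ)·k.
Rearranging, k^(1−α) = s / (n + g + δ).
k^0.63 = 0.23 / (0.012 + 0.009 + 0.073) = 0.23 / 0.094 = 2.4468
k* = 2.4468^(1/0.63) ≈ 4.1383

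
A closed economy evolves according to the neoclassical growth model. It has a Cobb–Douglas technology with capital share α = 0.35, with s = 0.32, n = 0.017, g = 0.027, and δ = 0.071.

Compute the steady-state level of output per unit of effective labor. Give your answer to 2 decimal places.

In steady state, investment equals break-even investment: s·k^α = (n + g + δ)·k.
Dividing both sides by k: k^(1−α) = s / (n + g + δ).
k^0.65 = 0.32 / (0.017 + 0.027 + 0.071) = 0.32 / 0.115 = 2.7826
k* = 2.7826^(1/0.65) ≈ 4.8280
y* = (k*)^α = 4.8280^0.35 ≈ 1.7351

y* = 1.74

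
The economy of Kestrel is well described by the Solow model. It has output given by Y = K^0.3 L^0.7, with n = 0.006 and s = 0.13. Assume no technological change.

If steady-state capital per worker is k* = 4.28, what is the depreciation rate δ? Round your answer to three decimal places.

In steady state, investment equals break-even investment: s·k^α = (n + δ)·k.
So s / (n + δ) = (k*)^(1−α) = 4.28^0.7 = 2.7670.
Therefore n + δ = s / 2.7670 = 0.13 / 2.7670 = 0.0470, so δ = 0.0470 − 0.006 = 0.0410.

δ ≈ 0.041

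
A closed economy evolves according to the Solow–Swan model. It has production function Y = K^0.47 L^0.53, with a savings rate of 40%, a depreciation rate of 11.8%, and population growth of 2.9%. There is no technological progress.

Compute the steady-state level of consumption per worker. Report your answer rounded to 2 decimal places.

In steady state, investment equals break-even investment: s·k^α = (n + δ)·k.
Rearranging, k^(1−α) = s / (n + δ).
k^0.53 = 0.40 / (0.029 + 0.118) = 0.40 / 0.147 = 2.7211
k* = 2.7211^(1/0.53) ≈ 6.6111
y* = (k*)^α = 6.6111^0.47 ≈ 2.4296
c* = (1 − s)·y* = (1 − 0.40) × 2.4296 ≈ 1.4578

c* ≈ 1.46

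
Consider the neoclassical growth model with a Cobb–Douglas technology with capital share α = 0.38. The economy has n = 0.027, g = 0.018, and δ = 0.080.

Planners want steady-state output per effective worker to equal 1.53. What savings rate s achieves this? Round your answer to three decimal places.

s ≈ 0.250

Steady state requires s·f(k) = (n + g + δ)·k, i.e. s·k^α = (n + g + δ)·k.
Since y* = [s/(n + g + δ)]^(α/(1−α)), we have s/(n + g + δ) = (y*)^((1−α)/α) = 1.53^1.6316 = 2.0014.
Therefore s = 2.0014 × (n + g + δ) = 2.0014 × 0.125 = 0.2502.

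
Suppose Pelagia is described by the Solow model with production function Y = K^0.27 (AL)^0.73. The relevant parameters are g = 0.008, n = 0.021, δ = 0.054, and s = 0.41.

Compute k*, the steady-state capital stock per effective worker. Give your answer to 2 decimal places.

k* = 8.92

Steady state requires s·f(k) = (n + g + δ)·k, i.e. s·k^α = (n + g + δ)·k.
Dividing both sides by k: k^(1−α) = s / (n + g + δ).
k^0.73 = 0.41 / (0.021 + 0.008 + 0.054) = 0.41 / 0.083 = 4.9398
k* = 4.9398^(1/0.73) ≈ 8.9184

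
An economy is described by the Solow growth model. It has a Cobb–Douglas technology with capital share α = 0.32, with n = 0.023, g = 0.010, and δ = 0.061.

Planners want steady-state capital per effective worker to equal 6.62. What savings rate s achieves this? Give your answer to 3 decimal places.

Steady state requires s·f(k) = (n + g + δ)·k, i.e. s·k^α = (n + g + δ)·k.
So s / (n + g + δ) = (k*)^(1−α) = 6.62^0.68 = 3.6156.
Therefore s = 3.6156 × (n + g + δ) = 3.6156 × 0.094 = 0.3399.

s ≈ 0.340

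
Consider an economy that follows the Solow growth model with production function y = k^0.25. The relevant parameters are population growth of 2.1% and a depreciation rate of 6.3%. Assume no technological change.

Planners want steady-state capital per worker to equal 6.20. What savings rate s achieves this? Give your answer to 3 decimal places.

s ≈ 0.330

At the steady state, Δk = 0, so s·k^α = (n + δ)·k.
So s / (n + δ) = (k*)^(1−α) = 6.20^0.75 = 3.9291.
Therefore s = 3.9291 × (n + δ) = 3.9291 × 0.084 = 0.3300.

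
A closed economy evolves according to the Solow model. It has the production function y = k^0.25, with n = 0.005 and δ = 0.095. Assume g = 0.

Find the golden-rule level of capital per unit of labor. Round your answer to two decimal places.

The golden rule sets f'(k) = n + δ, i.e. α·k^(α−1) = n + δ.
So k^(1−α) = α / (n + δ) = 0.25 / 0.100 = 2.5000.
k_gold = 2.5000^(1/0.75) ≈ 3.3930

k_gold ≈ 3.39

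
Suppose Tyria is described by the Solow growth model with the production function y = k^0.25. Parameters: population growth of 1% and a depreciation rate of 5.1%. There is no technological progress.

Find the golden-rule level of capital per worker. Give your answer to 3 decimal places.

k_gold ≈ 6.559

The golden rule sets f'(k) = n + δ, i.e. α·k^(α−1) = n + δ.
So k^(1−α) = α / (n + δ) = 0.25 / 0.061 = 4.0984.
k_gold = 4.0984^(1/0.75) ≈ 6.5587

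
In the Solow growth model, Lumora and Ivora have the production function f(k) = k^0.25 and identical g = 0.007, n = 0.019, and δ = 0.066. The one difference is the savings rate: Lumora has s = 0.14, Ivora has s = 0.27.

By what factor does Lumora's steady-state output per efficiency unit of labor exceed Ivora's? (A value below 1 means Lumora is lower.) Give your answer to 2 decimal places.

Steady-state y* = [s/(n + g + δ)]^(α/(1−α)), so the ratio is [ (s_L/(n + g + δ)_L) / (s_I/(n + g + δ)_I) ]^0.3333.
s_L/(n + g + δ)_L = 0.14/0.092 = 1.5217; s_I/(n + g + δ)_I = 0.27/0.092 = 2.9348.
Ratio = (1.5217/2.9348)^0.3333 = 0.5185^0.3333 ≈ 0.8034

y*_L / y*_I ≈ 0.80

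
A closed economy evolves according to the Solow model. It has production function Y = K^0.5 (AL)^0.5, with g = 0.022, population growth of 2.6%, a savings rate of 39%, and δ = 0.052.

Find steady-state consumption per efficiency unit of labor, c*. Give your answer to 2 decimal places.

c* ≈ 2.38

In steady state, investment equals break-even investment: s·k^α = (n + g + δ)·k.
Dividing both sides by k: k^(1−α) = s / (n + g + δ).
k^0.5 = 0.39 / (0.026 + 0.022 + 0.052) = 0.39 / 0.100 = 3.9000
k* = 3.9000^(1/0.5) ≈ 15.2100
y* = (k*)^α = 15.2100^0.5 ≈ 3.9000
c* = (1 − s)·y* = (1 − 0.39) × 3.9000 ≈ 2.3790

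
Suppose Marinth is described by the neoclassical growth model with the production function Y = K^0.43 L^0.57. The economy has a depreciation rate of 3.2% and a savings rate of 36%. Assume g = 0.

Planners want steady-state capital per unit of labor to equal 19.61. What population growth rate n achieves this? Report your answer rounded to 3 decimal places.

n ≈ 0.034

In steady state, investment equals break-even investment: s·k^α = (n + δ)·k.
So s / (n + δ) = (k*)^(1−α) = 19.61^0.57 = 5.4540.
Therefore n + δ = s / 5.4540 = 0.36 / 5.4540 = 0.0660, so n = 0.0660 − 0.032 = 0.0340.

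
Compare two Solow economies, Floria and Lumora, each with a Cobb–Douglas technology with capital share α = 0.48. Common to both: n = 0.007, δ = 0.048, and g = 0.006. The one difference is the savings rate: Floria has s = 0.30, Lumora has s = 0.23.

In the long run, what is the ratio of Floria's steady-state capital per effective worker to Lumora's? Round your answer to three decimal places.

k*_F / k*_L ≈ 1.667

Steady-state k* = [s/(n + g + δ)]^(1/(1−α)), so the ratio is [ (s_F/(n + g + δ)_F) / (s_L/(n + g + δ)_L) ]^1.9231.
s_F/(n + g + δ)_F = 0.30/0.061 = 4.9180; s_L/(n + g + δ)_L = 0.23/0.061 = 3.7705.
Ratio = (4.9180/3.7705)^1.9231 = 1.3043^1.9231 ≈ 1.6668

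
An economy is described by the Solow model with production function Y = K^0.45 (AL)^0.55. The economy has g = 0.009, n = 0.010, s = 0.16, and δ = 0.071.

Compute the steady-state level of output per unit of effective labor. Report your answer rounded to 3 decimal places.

Steady state requires s·f(k) = (n + g + δ)·k, i.e. s·k^α = (n + g + δ)·k.
Dividing both sides by k: k^(1−α) = s / (n + g + δ).
k^0.55 = 0.16 / (0.010 + 0.009 + 0.071) = 0.16 / 0.090 = 1.7778
k* = 1.7778^(1/0.55) ≈ 2.8466
y* = (k*)^α = 2.8466^0.45 ≈ 1.6012

y* = 1.601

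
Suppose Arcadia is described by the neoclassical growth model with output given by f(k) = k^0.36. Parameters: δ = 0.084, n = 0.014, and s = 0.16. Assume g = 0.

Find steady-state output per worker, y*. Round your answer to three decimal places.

y* = 1.318

At the steady state, Δk = 0, so s·k^α = (n + δ)·k.
Dividing both sides by k: k^(1−α) = s / (n + δ).
k^0.64 = 0.16 / (0.014 + 0.084) = 0.16 / 0.098 = 1.6327
k* = 1.6327^(1/0.64) ≈ 2.1511
y* = (k*)^α = 2.1511^0.36 ≈ 1.3175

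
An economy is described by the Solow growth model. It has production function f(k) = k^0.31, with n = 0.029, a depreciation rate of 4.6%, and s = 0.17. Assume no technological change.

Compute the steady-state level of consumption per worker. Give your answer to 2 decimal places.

c* = 1.20

Steady state requires s·f(k) = (n + δ)·k, i.e. s·k^α = (n + δ)·k.
Rearranging, k^(1−α) = s / (n + δ).
k^0.69 = 0.17 / (0.029 + 0.046) = 0.17 / 0.075 = 2.2667
k* = 2.2667^(1/0.69) ≈ 3.2739
y* = (k*)^α = 3.2739^0.31 ≈ 1.4443
c* = (1 − s)·y* = (1 − 0.17) × 1.4443 ≈ 1.1988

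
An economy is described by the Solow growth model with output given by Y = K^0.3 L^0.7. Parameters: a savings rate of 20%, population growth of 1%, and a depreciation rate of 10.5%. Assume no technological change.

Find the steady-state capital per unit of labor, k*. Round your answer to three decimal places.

k* = 2.205

At the steady state, Δk = 0, so s·k^α = (n + δ)·k.
Dividing both sides by k: k^(1−α) = s / (n + δ).
k^0.7 = 0.20 / (0.010 + 0.105) = 0.20 / 0.115 = 1.7391
k* = 1.7391^(1/0.7) ≈ 2.2046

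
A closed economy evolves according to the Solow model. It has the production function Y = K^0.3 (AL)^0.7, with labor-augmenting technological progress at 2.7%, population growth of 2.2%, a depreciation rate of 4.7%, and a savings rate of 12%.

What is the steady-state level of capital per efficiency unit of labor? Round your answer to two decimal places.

Steady state requires s·f(k) = (n + g + δ)·k, i.e. s·k^α = (n + g + δ)·k.
Dividing both sides by k: k^(1−α) = s / (n + g + δ).
k^0.7 = 0.12 / (0.022 + 0.027 + 0.047) = 0.12 / 0.096 = 1.2500
k* = 1.2500^(1/0.7) ≈ 1.3754

k* = 1.38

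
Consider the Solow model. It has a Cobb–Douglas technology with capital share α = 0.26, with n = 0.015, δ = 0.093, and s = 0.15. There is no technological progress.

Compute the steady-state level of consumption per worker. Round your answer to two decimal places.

c* ≈ 0.95

Steady state requires s·f(k) = (n + δ)·k, i.e. s·k^α = (n + δ)·k.
Rearranging, k^(1−α) = s / (n + δ).
k^0.74 = 0.15 / (0.015 + 0.093) = 0.15 / 0.108 = 1.3889
k* = 1.3889^(1/0.74) ≈ 1.5588
y* = (k*)^α = 1.5588^0.26 ≈ 1.1223
c* = (1 − s)·y* = (1 − 0.15) × 1.1223 ≈ 0.9540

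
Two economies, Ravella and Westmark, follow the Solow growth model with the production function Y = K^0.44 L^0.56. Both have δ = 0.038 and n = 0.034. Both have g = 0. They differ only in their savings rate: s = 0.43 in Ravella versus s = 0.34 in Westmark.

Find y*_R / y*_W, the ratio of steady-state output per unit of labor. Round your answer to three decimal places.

y*_R / y*_W ≈ 1.203

Steady-state y* = [s/(n + δ)]^(α/(1−α)), so the ratio is [ (s_R/(n + δ)_R) / (s_W/(n + δ)_W) ]^0.7857.
s_R/(n + δ)_R = 0.43/0.072 = 5.9722; s_W/(n + δ)_W = 0.34/0.072 = 4.7222.
Ratio = (5.9722/4.7222)^0.7857 = 1.2647^0.7857 ≈ 1.2026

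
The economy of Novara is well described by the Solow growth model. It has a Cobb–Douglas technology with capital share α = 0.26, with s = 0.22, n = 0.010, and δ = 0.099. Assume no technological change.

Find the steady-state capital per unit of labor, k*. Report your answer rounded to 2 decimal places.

k* = 2.58

At the steady state, Δk = 0, so s·k^α = (n + δ)·k.
Rearranging, k^(1−α) = s / (n + δ).
k^0.74 = 0.22 / (0.010 + 0.099) = 0.22 / 0.109 = 2.0183
k* = 2.0183^(1/0.74) ≈ 2.5831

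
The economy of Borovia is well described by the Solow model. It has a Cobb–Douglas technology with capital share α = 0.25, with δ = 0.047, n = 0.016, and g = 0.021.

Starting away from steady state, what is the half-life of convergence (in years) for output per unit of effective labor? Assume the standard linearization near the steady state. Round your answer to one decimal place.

Near the steady state the convergence rate is λ = (1 − α)(n + g + δ).
λ = (1 − 0.25) × 0.084 = 0.75 × 0.084 = 0.0630
Half-life = ln 2 / λ = 0.6931 / 0.0630 ≈ 11.00 years

about 11.0 years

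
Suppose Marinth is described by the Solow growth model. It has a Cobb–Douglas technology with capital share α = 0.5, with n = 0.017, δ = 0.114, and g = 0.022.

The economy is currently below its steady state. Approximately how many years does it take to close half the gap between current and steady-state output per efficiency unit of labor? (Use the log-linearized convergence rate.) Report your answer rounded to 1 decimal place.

about 9.1 years

Near the steady state the convergence rate is λ = (1 − α)(n + g + δ).
λ = (1 − 0.5) × 0.153 = 0.5 × 0.153 = 0.0765
Half-life = ln 2 / λ = 0.6931 / 0.0765 ≈ 9.06 years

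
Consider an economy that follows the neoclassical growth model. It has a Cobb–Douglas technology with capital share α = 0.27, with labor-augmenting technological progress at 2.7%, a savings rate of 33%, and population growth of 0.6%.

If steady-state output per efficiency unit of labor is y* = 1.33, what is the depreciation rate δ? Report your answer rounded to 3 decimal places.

In steady state, investment equals break-even investment: s·k^α = (n + g + δ)·k.
Since y* = [s/(n + g + δ)]^(α/(1−α)), we have s/(n + g + δ) = (y*)^((1−α)/α) = 1.33^2.7037 = 2.1620.
Therefore n + g + δ = s / 2.1620 = 0.33 / 2.1620 = 0.1526, so δ = 0.1526 − 0.033 = 0.1196.

δ ≈ 0.120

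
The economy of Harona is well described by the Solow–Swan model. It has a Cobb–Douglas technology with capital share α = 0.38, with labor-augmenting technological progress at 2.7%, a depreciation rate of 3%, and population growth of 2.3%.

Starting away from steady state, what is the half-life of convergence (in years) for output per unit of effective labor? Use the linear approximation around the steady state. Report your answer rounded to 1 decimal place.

t_½ ≈ 14.0 years

Near the steady state the convergence rate is λ = (1 − α)(n + g + δ).
λ = (1 − 0.38) × 0.080 = 0.62 × 0.080 = 0.0496
Half-life = ln 2 / λ = 0.6931 / 0.0496 ≈ 13.97 years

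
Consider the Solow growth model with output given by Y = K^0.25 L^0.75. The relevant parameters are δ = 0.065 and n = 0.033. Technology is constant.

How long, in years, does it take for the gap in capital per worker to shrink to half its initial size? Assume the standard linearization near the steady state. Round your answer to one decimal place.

Near the steady state the convergence rate is λ = (1 − α)(n + δ).
λ = (1 − 0.25) × 0.098 = 0.75 × 0.098 = 0.0735
Half-life = ln 2 / λ = 0.6931 / 0.0735 ≈ 9.43 years

half-life ≈ 9.4 years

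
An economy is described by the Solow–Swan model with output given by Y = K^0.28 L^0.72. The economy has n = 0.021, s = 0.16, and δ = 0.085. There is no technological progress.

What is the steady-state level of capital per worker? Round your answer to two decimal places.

Steady state requires s·f(k) = (n + δ)·k, i.e. s·k^α = (n + δ)·k.
Dividing both sides by k: k^(1−α) = s / (n + δ).
k^0.72 = 0.16 / (0.021 + 0.085) = 0.16 / 0.106 = 1.5094
k* = 1.5094^(1/0.72) ≈ 1.7715

k* = 1.77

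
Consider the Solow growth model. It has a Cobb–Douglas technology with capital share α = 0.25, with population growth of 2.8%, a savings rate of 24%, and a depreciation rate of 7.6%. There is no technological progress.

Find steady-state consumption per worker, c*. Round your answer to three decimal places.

c* ≈ 1.004

Steady state requires s·f(k) = (n + δ)·k, i.e. s·k^α = (n + δ)·k.
Rearranging, k^(1−α) = s / (n + δ).
k^0.75 = 0.24 / (0.028 + 0.076) = 0.24 / 0.104 = 2.3077
k* = 2.3077^(1/0.75) ≈ 3.0496
y* = (k*)^α = 3.0496^0.25 ≈ 1.3215
c* = (1 − s)·y* = (1 − 0.24) × 1.3215 ≈ 1.0043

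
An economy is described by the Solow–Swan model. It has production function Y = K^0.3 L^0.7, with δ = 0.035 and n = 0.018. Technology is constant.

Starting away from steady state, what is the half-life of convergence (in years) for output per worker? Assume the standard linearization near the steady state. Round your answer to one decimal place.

half-life ≈ 18.7 years

Near the steady state the convergence rate is λ = (1 − α)(n + δ).
λ = (1 − 0.3) × 0.053 = 0.7 × 0.053 = 0.0371
Half-life = ln 2 / λ = 0.6931 / 0.0371 ≈ 18.68 years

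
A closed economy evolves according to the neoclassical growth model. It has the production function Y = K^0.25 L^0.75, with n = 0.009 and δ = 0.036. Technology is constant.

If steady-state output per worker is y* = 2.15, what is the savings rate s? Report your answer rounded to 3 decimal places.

In steady state, investment equals break-even investment: s·k^α = (n + δ)·k.
Since y* = [s/(n + δ)]^(α/(1−α)), we have s/(n + δ) = (y*)^((1−α)/α) = 2.15^3 = 9.9384.
Therefore s = 9.9384 × (n + δ) = 9.9384 × 0.045 = 0.4472.

s ≈ 0.447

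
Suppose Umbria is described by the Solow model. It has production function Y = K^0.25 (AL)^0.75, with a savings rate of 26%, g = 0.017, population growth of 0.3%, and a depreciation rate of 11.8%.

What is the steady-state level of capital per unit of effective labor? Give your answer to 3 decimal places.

At the steady state, Δk = 0, so s·k^α = (n + g + δ)·k.
Dividing both sides by k: k^(1−α) = s / (n + g + δ).
k^0.75 = 0.26 / (0.003 + 0.017 + 0.118) = 0.26 / 0.138 = 1.8841
k* = 1.8841^(1/0.75) ≈ 2.3270

k* ≈ 2.327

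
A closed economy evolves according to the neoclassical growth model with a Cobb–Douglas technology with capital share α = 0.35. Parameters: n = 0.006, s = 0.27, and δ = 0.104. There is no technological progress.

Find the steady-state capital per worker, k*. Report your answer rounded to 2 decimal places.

At the steady state, Δk = 0, so s·k^α = (n + δ)·k.
Rearranging, k^(1−α) = s / (n + δ).
k^0.65 = 0.27 / (0.006 + 0.104) = 0.27 / 0.110 = 2.4545
k* = 2.4545^(1/0.65) ≈ 3.9806

k* = 3.98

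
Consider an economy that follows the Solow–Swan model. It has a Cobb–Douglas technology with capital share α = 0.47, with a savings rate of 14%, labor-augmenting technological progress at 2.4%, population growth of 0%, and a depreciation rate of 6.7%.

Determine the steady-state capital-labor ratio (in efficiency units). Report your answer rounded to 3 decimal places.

Steady state requires s·f(k) = (n + g + δ)·k, i.e. s·k^α = (n + g + δ)·k.
Dividing both sides by k: k^(1−α) = s / (n + g + δ).
k^0.53 = 0.14 / (0.000 + 0.024 + 0.067) = 0.14 / 0.091 = 1.5385
k* = 1.5385^(1/0.53) ≈ 2.2543

k* = 2.254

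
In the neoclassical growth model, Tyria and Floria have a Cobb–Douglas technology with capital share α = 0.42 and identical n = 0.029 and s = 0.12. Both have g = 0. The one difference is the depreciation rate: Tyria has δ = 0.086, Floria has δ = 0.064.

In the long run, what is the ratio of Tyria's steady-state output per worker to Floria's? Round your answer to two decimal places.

y*_T / y*_F ≈ 0.86

Steady-state y* = [s/(n + δ)]^(α/(1−α)), so the ratio is [ (s_T/(n + δ)_T) / (s_F/(n + δ)_F) ]^0.7241.
s_T/(n + δ)_T = 0.12/0.115 = 1.0435; s_F/(n + δ)_F = 0.12/0.093 = 1.2903.
Ratio = (1.0435/1.2903)^0.7241 = 0.8087^0.7241 ≈ 0.8575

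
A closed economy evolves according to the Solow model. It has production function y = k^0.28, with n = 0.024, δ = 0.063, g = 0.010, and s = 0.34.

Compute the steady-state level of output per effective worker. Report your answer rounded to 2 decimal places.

In steady state, investment equals break-even investment: s·k^α = (n + g + δ)·k.
Dividing both sides by k: k^(1−α) = s / (n + g + δ).
k^0.72 = 0.34 / (0.024 + 0.010 + 0.063) = 0.34 / 0.097 = 3.5052
k* = 3.5052^(1/0.72) ≈ 5.7088
y* = (k*)^α = 5.7088^0.28 ≈ 1.6287

y* ≈ 1.63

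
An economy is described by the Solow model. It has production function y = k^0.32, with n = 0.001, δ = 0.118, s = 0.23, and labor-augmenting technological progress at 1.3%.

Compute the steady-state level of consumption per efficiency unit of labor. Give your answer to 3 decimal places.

c* = 1.000

At the steady state, Δk = 0, so s·k^α = (n + g + δ)·k.
Rearranging, k^(1−α) = s / (n + g + δ).
k^0.68 = 0.23 / (0.001 + 0.013 + 0.118) = 0.23 / 0.132 = 1.7424
k* = 1.7424^(1/0.68) ≈ 2.2627
y* = (k*)^α = 2.2627^0.32 ≈ 1.2986
c* = (1 − s)·y* = (1 − 0.23) × 1.2986 ≈ 0.9999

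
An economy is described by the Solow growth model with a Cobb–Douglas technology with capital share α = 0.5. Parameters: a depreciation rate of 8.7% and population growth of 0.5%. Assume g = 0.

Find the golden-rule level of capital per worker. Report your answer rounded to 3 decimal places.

k_gold ≈ 29.537

The golden rule sets f'(k) = n + δ, i.e. α·k^(α−1) = n + δ.
So k^(1−α) = α / (n + δ) = 0.5 / 0.092 = 5.4348.
k_gold = 5.4348^(1/0.5) ≈ 29.5371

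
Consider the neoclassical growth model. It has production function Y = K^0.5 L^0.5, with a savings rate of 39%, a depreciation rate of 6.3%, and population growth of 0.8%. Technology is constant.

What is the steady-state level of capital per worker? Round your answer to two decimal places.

In steady state, investment equals break-even investment: s·k^α = (n + δ)·k.
Dividing both sides by k: k^(1−α) = s / (n + δ).
k^0.5 = 0.39 / (0.008 + 0.063) = 0.39 / 0.071 = 5.4930
k* = 5.4930^(1/0.5) ≈ 30.1730

k* ≈ 30.17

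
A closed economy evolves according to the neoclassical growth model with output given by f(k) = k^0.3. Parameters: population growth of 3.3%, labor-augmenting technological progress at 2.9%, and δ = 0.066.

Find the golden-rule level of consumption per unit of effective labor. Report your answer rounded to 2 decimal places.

c_gold ≈ 1.01

At the golden rule, f'(k) = n + g + δ, so α·k^(α−1) = n + g + δ and k_gold = (α/(n + g + δ))^(1/(1−α)).
k_gold = (0.3/0.128)^(1/0.7) = 2.3438^1.4286 ≈ 3.3765
c_gold = f(k_gold) − (n + g + δ)·k_gold = 1.4406 − 0.128×3.3765 ≈ 1.0084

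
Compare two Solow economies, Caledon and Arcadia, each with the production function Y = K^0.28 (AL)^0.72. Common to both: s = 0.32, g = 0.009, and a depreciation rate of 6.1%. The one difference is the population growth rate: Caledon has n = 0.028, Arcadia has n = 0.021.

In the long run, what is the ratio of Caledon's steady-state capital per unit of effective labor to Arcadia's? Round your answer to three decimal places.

k*_C / k*_A ≈ 0.902

Steady-state k* = [s/(n + g + δ)]^(1/(1−α)), so the ratio is [ (s_C/(n + g + δ)_C) / (s_A/(n + g + δ)_A) ]^1.3889.
s_C/(n + g + δ)_C = 0.32/0.098 = 3.2653; s_A/(n + g + δ)_A = 0.32/0.091 = 3.5165.
Ratio = (3.2653/3.5165)^1.3889 = 0.9286^1.3889 ≈ 0.9022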